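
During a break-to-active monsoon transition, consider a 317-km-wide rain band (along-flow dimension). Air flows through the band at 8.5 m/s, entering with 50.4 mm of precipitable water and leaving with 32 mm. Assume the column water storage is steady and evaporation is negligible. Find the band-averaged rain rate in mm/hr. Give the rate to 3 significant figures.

Column moisture flux per unit crosswind length is F = V × PW.
Inflow: F_in = 8.5 × 50.4 = 428.4 mm·m/s
Outflow: F_out = 8.5 × 32 = 272 mm·m/s
Steady-state rate R = (F_in − F_out)/L = (428.4 − 272) / 317000 m = 4.934e-04 mm/s.
R = 4.934e-04 × 3600 = 1.78 mm/hr.

R ≈ 1.78 mm/hr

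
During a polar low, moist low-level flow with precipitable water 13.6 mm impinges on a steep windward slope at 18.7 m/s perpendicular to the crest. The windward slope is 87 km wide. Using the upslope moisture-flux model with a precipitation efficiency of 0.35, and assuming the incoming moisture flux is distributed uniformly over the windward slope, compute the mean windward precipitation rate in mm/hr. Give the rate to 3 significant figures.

Incoming column moisture flux per unit ridge length: F = V × PW = 18.7 × 13.6 = 254.32 mm·m/s.
Spread over the 87 km slope with efficiency ε = 0.35: R = ε·F/W = 0.35 × 254.32 / 87000 m = 1.023e-03 mm/s.
R = 1.023e-03 × 3600 = 3.68 mm/hr.

R ≈ 3.68 mm/hr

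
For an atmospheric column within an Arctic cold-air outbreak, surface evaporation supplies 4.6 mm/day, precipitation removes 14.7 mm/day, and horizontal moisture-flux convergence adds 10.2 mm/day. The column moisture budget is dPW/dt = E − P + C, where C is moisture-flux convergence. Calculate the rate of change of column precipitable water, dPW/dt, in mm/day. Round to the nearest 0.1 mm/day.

dPW/dt ≈ 0.1 mm/day

dPW/dt = E − P + C = 4.6 − 14.7 + (10.2) = 0.1 mm/day.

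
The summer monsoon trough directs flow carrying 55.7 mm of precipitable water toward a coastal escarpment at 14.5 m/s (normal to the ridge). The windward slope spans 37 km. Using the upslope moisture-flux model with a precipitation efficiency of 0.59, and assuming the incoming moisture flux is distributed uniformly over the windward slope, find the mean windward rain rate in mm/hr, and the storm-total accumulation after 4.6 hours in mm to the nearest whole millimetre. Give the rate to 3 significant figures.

Incoming column moisture flux per unit ridge length: F = V × PW = 14.5 × 55.7 = 807.65 mm·m/s.
Spread over the 37 km slope with efficiency ε = 0.59: R = ε·F/W = 0.59 × 807.65 / 37000 m = 1.288e-02 mm/s.
R = 1.288e-02 × 3600 = 46.4 mm/hr.
Over 4.6 h: total = 46.4 × 4.6 = 213.44 ≈ 213 mm.

R ≈ 46.4 mm/hr; total ≈ 213 mm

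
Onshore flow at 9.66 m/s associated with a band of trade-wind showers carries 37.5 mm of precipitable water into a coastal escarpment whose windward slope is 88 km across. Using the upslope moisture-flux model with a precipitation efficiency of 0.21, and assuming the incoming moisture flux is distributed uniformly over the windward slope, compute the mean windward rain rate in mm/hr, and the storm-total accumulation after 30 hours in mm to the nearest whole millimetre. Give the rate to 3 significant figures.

Incoming column moisture flux per unit ridge length: F = V × PW = 9.66 × 37.5 = 362.25 mm·m/s.
Spread over the 88 km slope with efficiency ε = 0.21: R = ε·F/W = 0.21 × 362.25 / 88000 m = 8.645e-04 mm/s.
R = 8.645e-04 × 3600 = 3.11 mm/hr.
Over 30 h: total = 3.11 × 30 = 93.3 ≈ 93 mm.

R ≈ 3.11 mm/hr; total ≈ 93 mm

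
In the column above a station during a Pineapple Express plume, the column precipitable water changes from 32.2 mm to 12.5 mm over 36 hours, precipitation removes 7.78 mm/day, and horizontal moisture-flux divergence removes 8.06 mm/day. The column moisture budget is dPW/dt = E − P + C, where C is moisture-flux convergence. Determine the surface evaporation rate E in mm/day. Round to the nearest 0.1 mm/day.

dPW/dt = (12.5 − 32.2) mm / (36/24 day) = -13.133 mm/day.
E = dPW/dt + P − C = (-13.133) + 7.78 − (-8.06) = 2.7 mm/day.

E ≈ 2.7 mm/day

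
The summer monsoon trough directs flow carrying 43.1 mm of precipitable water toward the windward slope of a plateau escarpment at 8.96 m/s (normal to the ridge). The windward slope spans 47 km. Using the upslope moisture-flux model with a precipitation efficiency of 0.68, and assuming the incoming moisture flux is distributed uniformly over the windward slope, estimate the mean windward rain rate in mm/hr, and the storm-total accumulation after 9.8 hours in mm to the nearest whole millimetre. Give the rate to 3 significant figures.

R ≈ 20.1 mm/hr; total ≈ 197 mm

Incoming column moisture flux per unit ridge length: F = V × PW = 8.96 × 43.1 = 386.176 mm·m/s.
Spread over the 47 km slope with efficiency ε = 0.68: R = ε·F/W = 0.68 × 386.176 / 47000 m = 5.587e-03 mm/s.
R = 5.587e-03 × 3600 = 20.1 mm/hr.
Over 9.8 h: total = 20.1 × 9.8 = 196.98 ≈ 197 mm.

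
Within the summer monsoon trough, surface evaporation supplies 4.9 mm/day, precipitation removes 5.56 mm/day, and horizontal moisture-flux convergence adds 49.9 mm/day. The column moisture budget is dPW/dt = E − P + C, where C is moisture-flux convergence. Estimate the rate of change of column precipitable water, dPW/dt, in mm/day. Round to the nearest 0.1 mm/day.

dPW/dt ≈ 49.2 mm/day

dPW/dt = E − P + C = 4.9 − 5.56 + (49.9) = 49.2 mm/day.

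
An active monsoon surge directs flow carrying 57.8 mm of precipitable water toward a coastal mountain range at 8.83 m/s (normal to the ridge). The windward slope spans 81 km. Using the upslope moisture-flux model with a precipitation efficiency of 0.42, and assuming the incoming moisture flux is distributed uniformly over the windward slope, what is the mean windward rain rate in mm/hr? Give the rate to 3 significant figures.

R ≈ 9.53 mm/hr

Incoming column moisture flux per unit ridge length: F = V × PW = 8.83 × 57.8 = 510.374 mm·m/s.
Spread over the 81 km slope with efficiency ε = 0.42: R = ε·F/W = 0.42 × 510.374 / 81000 m = 2.646e-03 mm/s.
R = 2.646e-03 × 3600 = 9.53 mm/hr.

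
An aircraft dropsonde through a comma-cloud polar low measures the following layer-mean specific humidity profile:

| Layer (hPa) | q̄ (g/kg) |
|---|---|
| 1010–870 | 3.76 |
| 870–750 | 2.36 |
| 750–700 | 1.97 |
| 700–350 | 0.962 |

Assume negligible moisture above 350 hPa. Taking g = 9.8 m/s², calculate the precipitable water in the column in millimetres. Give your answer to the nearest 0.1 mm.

Precipitable water is the column-integrated vapour mass per unit area: PW = (1/g) Σ q̄ Δp, with q in kg/kg and Δp in Pa (1 kg/m² of water = 1 mm).
Layer 1010–870 hPa: Δp = 140 hPa = 14000 Pa, q̄ = 0.00376 kg/kg → 0.00376 × 14000 / 9.8 = 5.37 mm
Layer 870–750 hPa: Δp = 120 hPa = 12000 Pa, q̄ = 0.00236 kg/kg → 0.00236 × 12000 / 9.8 = 2.89 mm
Layer 750–700 hPa: Δp = 50 hPa = 5000 Pa, q̄ = 0.00197 kg/kg → 0.00197 × 5000 / 9.8 = 1.01 mm
Layer 700–350 hPa: Δp = 350 hPa = 35000 Pa, q̄ = 0.000962 kg/kg → 0.000962 × 35000 / 9.8 = 3.44 mm
PW = 5.37 + 2.89 + 1.01 + 3.44 = 12.71 ≈ 12.7 mm.

PW ≈ 12.7 mm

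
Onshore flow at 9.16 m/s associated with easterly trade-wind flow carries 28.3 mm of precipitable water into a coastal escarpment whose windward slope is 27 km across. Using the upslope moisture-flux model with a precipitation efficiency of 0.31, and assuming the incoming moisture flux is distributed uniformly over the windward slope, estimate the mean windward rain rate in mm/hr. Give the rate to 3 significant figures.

Incoming column moisture flux per unit ridge length: F = V × PW = 9.16 × 28.3 = 259.228 mm·m/s.
Spread over the 27 km slope with efficiency ε = 0.31: R = ε·F/W = 0.31 × 259.228 / 27000 m = 2.976e-03 mm/s.
R = 2.976e-03 × 3600 = 10.7 mm/hr.

R ≈ 10.7 mm/hr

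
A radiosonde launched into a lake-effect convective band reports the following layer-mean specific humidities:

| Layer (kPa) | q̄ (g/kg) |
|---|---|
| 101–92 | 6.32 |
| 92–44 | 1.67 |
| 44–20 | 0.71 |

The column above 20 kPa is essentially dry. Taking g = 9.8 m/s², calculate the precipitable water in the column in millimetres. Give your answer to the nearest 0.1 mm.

PW ≈ 15.7 mm

Precipitable water is the column-integrated vapour mass per unit area: PW = (1/g) Σ q̄ Δp, with q in kg/kg and Δp in Pa (1 kg/m² of water = 1 mm).
Layer 101–92 kPa: Δp = 90 hPa = 9000 Pa, q̄ = 0.00632 kg/kg → 0.00632 × 9000 / 9.8 = 5.80 mm
Layer 92–44 kPa: Δp = 480 hPa = 48000 Pa, q̄ = 0.00167 kg/kg → 0.00167 × 48000 / 9.8 = 8.18 mm
Layer 44–20 kPa: Δp = 240 hPa = 24000 Pa, q̄ = 0.00071 kg/kg → 0.00071 × 24000 / 9.8 = 1.74 mm
PW = 5.80 + 8.18 + 1.74 = 15.72 ≈ 15.7 mm.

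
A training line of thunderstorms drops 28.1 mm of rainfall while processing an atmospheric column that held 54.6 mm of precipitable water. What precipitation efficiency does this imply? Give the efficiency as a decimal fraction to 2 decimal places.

ε = rainfall / PW = 28.1 / 54.6 = 0.51.

ε ≈ 0.51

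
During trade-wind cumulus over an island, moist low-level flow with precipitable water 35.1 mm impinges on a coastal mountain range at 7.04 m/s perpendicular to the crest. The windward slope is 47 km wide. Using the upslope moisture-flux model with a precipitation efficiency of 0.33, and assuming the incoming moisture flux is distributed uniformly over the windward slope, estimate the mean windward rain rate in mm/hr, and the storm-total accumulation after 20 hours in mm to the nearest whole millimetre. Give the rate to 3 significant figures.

Incoming column moisture flux per unit ridge length: F = V × PW = 7.04 × 35.1 = 247.104 mm·m/s.
Spread over the 47 km slope with efficiency ε = 0.33: R = ε·F/W = 0.33 × 247.104 / 47000 m = 1.735e-03 mm/s.
R = 1.735e-03 × 3600 = 6.25 mm/hr.
Over 20 h: total = 6.25 × 20 = 125 mm.

R ≈ 6.25 mm/hr; total ≈ 125 mm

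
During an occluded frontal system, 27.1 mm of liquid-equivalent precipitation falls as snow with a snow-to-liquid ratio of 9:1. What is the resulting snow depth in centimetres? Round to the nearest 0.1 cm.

Snow depth = liquid × ratio = 27.1 mm × 9 = 243.9 mm = 24.4 cm.

snow depth ≈ 24.4 cm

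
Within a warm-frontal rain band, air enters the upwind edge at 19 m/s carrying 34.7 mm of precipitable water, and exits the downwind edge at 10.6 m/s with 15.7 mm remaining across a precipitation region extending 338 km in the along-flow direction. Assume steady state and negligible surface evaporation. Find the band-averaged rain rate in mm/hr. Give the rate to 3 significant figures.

R ≈ 5.25 mm/hr

Column moisture flux per unit crosswind length is F = V × PW.
Inflow: F_in = 19 × 34.7 = 659.3 mm·m/s
Outflow: F_out = 10.6 × 15.7 = 166.42 mm·m/s
Steady-state rate R = (F_in − F_out)/L = (659.3 − 166.42) / 338000 m = 1.458e-03 mm/s.
R = 1.458e-03 × 3600 = 5.25 mm/hr.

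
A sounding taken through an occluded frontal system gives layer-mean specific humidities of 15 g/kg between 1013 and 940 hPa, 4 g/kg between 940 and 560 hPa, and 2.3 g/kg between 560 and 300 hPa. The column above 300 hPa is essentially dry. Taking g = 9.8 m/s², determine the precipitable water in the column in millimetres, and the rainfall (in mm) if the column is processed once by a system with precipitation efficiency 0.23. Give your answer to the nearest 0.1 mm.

Precipitable water is the column-integrated vapour mass per unit area: PW = (1/g) Σ q̄ Δp, with q in kg/kg and Δp in Pa (1 kg/m² of water = 1 mm).
Layer 1013–940 hPa: Δp = 73 hPa = 7300 Pa, q̄ = 0.015 kg/kg → 0.015 × 7300 / 9.8 = 11.17 mm
Layer 940–560 hPa: Δp = 380 hPa = 38000 Pa, q̄ = 0.004 kg/kg → 0.004 × 38000 / 9.8 = 15.51 mm
Layer 560–300 hPa: Δp = 260 hPa = 26000 Pa, q̄ = 0.0023 kg/kg → 0.0023 × 26000 / 9.8 = 6.10 mm
PW = 11.17 + 15.51 + 6.10 = 32.78 ≈ 32.8 mm.
Rainfall = ε × PW = 0.23 × 32.8 = 7.5 mm.

PW ≈ 32.8 mm; rainfall ≈ 7.5 mm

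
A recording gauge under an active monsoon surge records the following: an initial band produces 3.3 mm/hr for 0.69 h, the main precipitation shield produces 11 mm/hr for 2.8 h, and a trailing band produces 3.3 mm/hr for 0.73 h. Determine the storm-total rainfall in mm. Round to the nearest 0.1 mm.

Total = Σ Rᵢ Δtᵢ = 3.3 × 0.69 + 11 × 2.8 + 3.3 × 0.73
      = 2.277 + 30.8 + 2.409 = 35.5 mm.

total ≈ 35.5 mm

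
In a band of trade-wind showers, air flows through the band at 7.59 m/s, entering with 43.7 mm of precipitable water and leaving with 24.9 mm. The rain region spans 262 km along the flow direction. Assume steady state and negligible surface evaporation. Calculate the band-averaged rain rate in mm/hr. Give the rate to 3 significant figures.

Column moisture flux per unit crosswind length is F = V × PW.
Inflow: F_in = 7.59 × 43.7 = 331.683 mm·m/s
Outflow: F_out = 7.59 × 24.9 = 188.991 mm·m/s
Steady-state rate R = (F_in − F_out)/L = (331.683 − 188.991) / 262000 m = 5.446e-04 mm/s.
R = 5.446e-04 × 3600 = 1.96 mm/hr.

R ≈ 1.96 mm/hr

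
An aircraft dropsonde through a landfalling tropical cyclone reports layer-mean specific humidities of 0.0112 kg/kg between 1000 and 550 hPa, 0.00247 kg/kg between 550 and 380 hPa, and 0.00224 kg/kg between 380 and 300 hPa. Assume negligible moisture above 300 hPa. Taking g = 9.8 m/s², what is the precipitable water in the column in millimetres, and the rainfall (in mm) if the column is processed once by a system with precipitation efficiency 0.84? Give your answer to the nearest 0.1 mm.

PW ≈ 57.5 mm; rainfall ≈ 48.3 mm

Precipitable water is the column-integrated vapour mass per unit area: PW = (1/g) Σ q̄ Δp, with q in kg/kg and Δp in Pa (1 kg/m² of water = 1 mm).
Layer 1000–550 hPa: Δp = 450 hPa = 45000 Pa, q̄ = 0.0112 kg/kg → 0.0112 × 45000 / 9.8 = 51.43 mm
Layer 550–380 hPa: Δp = 170 hPa = 17000 Pa, q̄ = 0.00247 kg/kg → 0.00247 × 17000 / 9.8 = 4.28 mm
Layer 380–300 hPa: Δp = 80 hPa = 8000 Pa, q̄ = 0.00224 kg/kg → 0.00224 × 8000 / 9.8 = 1.83 mm
PW = 51.43 + 4.28 + 1.83 = 57.54 ≈ 57.5 mm.
Rainfall = ε × PW = 0.84 × 57.5 = 48.3 mm.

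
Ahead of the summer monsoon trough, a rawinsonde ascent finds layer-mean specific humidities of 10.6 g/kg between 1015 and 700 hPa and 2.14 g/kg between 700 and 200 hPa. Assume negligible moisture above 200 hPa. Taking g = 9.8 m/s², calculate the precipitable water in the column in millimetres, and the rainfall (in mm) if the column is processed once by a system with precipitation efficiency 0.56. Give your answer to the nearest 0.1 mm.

Precipitable water is the column-integrated vapour mass per unit area: PW = (1/g) Σ q̄ Δp, with q in kg/kg and Δp in Pa (1 kg/m² of water = 1 mm).
Layer 1015–700 hPa: Δp = 315 hPa = 31500 Pa, q̄ = 0.0106 kg/kg → 0.0106 × 31500 / 9.8 = 34.07 mm
Layer 700–200 hPa: Δp = 500 hPa = 50000 Pa, q̄ = 0.00214 kg/kg → 0.00214 × 50000 / 9.8 = 10.92 mm
PW = 34.07 + 10.92 = 44.99 ≈ 45.0 mm.
Rainfall = ε × PW = 0.56 × 45.0 = 25.2 mm.

PW ≈ 45.0 mm; rainfall ≈ 25.2 mm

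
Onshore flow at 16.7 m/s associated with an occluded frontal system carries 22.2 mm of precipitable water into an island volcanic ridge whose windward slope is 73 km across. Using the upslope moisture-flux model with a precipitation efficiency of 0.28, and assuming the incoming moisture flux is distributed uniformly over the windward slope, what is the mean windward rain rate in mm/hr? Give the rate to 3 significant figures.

R ≈ 5.12 mm/hr

Incoming column moisture flux per unit ridge length: F = V × PW = 16.7 × 22.2 = 370.74 mm·m/s.
Spread over the 73 km slope with efficiency ε = 0.28: R = ε·F/W = 0.28 × 370.74 / 73000 m = 1.422e-03 mm/s.
R = 1.422e-03 × 3600 = 5.12 mm/hr.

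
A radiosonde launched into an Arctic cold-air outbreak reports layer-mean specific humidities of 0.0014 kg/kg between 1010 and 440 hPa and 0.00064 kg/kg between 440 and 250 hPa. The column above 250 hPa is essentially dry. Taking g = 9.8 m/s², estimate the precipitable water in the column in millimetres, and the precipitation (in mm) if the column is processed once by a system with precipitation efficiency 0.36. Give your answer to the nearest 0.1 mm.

PW ≈ 9.4 mm; precipitation ≈ 3.4 mm

Precipitable water is the column-integrated vapour mass per unit area: PW = (1/g) Σ q̄ Δp, with q in kg/kg and Δp in Pa (1 kg/m² of water = 1 mm).
Layer 1010–440 hPa: Δp = 570 hPa = 57000 Pa, q̄ = 0.0014 kg/kg → 0.0014 × 57000 / 9.8 = 8.14 mm
Layer 440–250 hPa: Δp = 190 hPa = 19000 Pa, q̄ = 0.00064 kg/kg → 0.00064 × 19000 / 9.8 = 1.24 mm
PW = 8.14 + 1.24 = 9.38 ≈ 9.4 mm.
Precipitation = ε × PW = 0.36 × 9.4 = 3.4 mm.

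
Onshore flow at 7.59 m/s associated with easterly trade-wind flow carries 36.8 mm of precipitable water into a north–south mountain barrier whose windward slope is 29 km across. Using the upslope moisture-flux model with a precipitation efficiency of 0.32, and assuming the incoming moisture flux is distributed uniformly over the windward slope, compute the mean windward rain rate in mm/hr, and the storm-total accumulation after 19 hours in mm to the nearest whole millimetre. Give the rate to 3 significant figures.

Incoming column moisture flux per unit ridge length: F = V × PW = 7.59 × 36.8 = 279.312 mm·m/s.
Spread over the 29 km slope with efficiency ε = 0.32: R = ε·F/W = 0.32 × 279.312 / 29000 m = 3.082e-03 mm/s.
R = 3.082e-03 × 3600 = 11.1 mm/hr.
Over 19 h: total = 11.1 × 19 = 210.9 ≈ 211 mm.

R ≈ 11.1 mm/hr; total ≈ 211 mm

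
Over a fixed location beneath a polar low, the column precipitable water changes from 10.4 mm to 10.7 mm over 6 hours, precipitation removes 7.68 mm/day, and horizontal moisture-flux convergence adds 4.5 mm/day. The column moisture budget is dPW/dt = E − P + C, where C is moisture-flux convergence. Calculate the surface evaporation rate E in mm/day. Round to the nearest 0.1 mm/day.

E ≈ 4.4 mm/day

dPW/dt = (10.7 − 10.4) mm / (6/24 day) = +1.200 mm/day.
E = dPW/dt + P − C = (+1.200) + 7.68 − (4.5) = 4.4 mm/day.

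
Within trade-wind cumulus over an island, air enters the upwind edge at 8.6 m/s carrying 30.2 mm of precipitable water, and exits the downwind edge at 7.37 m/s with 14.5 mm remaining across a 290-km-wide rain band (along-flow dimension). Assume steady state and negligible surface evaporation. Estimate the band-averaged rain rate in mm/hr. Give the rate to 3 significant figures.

R ≈ 1.90 mm/hr

Column moisture flux per unit crosswind length is F = V × PW.
Inflow: F_in = 8.6 × 30.2 = 259.72 mm·m/s
Outflow: F_out = 7.37 × 14.5 = 106.865 mm·m/s
Steady-state rate R = (F_in − F_out)/L = (259.72 − 106.865) / 290000 m = 5.271e-04 mm/s.
R = 5.271e-04 × 3600 = 1.90 mm/hr.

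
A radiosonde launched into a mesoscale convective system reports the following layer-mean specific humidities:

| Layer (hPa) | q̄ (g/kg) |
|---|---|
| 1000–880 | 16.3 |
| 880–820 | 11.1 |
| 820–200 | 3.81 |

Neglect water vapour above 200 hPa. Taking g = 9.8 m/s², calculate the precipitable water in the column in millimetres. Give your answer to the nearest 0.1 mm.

PW ≈ 50.9 mm

Precipitable water is the column-integrated vapour mass per unit area: PW = (1/g) Σ q̄ Δp, with q in kg/kg and Δp in Pa (1 kg/m² of water = 1 mm).
Layer 1000–880 hPa: Δp = 120 hPa = 12000 Pa, q̄ = 0.0163 kg/kg → 0.0163 × 12000 / 9.8 = 19.96 mm
Layer 880–820 hPa: Δp = 60 hPa = 6000 Pa, q̄ = 0.0111 kg/kg → 0.0111 × 6000 / 9.8 = 6.80 mm
Layer 820–200 hPa: Δp = 620 hPa = 62000 Pa, q̄ = 0.00381 kg/kg → 0.00381 × 62000 / 9.8 = 24.10 mm
PW = 19.96 + 6.80 + 24.10 = 50.86 ≈ 50.9 mm.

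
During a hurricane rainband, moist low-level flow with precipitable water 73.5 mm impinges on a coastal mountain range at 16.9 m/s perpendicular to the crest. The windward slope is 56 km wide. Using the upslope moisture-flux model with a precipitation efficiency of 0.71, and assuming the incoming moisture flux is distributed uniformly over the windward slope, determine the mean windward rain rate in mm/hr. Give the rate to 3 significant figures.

R ≈ 56.7 mm/hr

Incoming column moisture flux per unit ridge length: F = V × PW = 16.9 × 73.5 = 1242.15 mm·m/s.
Spread over the 56 km slope with efficiency ε = 0.71: R = ε·F/W = 0.71 × 1242.15 / 56000 m = 1.575e-02 mm/s.
R = 1.575e-02 × 3600 = 56.7 mm/hr.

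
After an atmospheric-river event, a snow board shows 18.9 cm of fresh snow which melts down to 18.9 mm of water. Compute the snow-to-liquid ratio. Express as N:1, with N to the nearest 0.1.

ratio ≈ 10.0

Ratio = snow depth / SWE = 189 mm / 18.9 mm = 10.0, i.e. 10.0:1.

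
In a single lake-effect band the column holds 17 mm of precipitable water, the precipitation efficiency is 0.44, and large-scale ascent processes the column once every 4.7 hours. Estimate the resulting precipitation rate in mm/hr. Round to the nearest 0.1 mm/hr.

R ≈ 1.6 mm/hr

Each overturning extracts ε × PW = 0.44 × 17 = 7.48 mm.
Rate = ε·PW / τ = 7.48 / 4.7 h = 1.6 mm/hr.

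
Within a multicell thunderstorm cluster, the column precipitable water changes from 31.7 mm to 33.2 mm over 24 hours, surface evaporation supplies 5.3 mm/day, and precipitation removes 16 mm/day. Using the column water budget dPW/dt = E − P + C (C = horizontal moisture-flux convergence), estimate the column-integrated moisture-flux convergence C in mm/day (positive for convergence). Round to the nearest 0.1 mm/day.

dPW/dt = (33.2 − 31.7) mm / (24/24 day) = +1.500 mm/day.
C = dPW/dt − E + P = (+1.500) − 5.3 + 16 = 12.2 mm/day.

C ≈ 12.2 mm/day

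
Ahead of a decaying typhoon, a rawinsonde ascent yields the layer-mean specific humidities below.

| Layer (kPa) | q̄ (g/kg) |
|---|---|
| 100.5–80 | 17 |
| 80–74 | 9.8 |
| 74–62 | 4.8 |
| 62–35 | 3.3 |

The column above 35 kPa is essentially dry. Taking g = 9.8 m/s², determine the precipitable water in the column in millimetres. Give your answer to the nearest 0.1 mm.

Precipitable water is the column-integrated vapour mass per unit area: PW = (1/g) Σ q̄ Δp, with q in kg/kg and Δp in Pa (1 kg/m² of water = 1 mm).
Layer 100.5–80 kPa: Δp = 205 hPa = 20500 Pa, q̄ = 0.017 kg/kg → 0.017 × 20500 / 9.8 = 35.56 mm
Layer 80–74 kPa: Δp = 60 hPa = 6000 Pa, q̄ = 0.0098 kg/kg → 0.0098 × 6000 / 9.8 = 6.00 mm
Layer 74–62 kPa: Δp = 120 hPa = 12000 Pa, q̄ = 0.0048 kg/kg → 0.0048 × 12000 / 9.8 = 5.88 mm
Layer 62–35 kPa: Δp = 270 hPa = 27000 Pa, q̄ = 0.0033 kg/kg → 0.0033 × 27000 / 9.8 = 9.09 mm
PW = 35.56 + 6.00 + 5.88 + 9.09 = 56.53 ≈ 56.5 mm.

PW ≈ 56.5 mm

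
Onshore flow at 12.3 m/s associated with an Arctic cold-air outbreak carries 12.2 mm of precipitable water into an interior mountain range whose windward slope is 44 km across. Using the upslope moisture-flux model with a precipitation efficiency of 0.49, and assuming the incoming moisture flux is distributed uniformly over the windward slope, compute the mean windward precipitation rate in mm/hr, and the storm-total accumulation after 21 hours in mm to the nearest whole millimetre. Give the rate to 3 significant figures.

Incoming column moisture flux per unit ridge length: F = V × PW = 12.3 × 12.2 = 150.06 mm·m/s.
Spread over the 44 km slope with efficiency ε = 0.49: R = ε·F/W = 0.49 × 150.06 / 44000 m = 1.671e-03 mm/s.
R = 1.671e-03 × 3600 = 6.02 mm/hr.
Over 21 h: total = 6.02 × 21 = 126.42 ≈ 126 mm.

R ≈ 6.02 mm/hr; total ≈ 126 mm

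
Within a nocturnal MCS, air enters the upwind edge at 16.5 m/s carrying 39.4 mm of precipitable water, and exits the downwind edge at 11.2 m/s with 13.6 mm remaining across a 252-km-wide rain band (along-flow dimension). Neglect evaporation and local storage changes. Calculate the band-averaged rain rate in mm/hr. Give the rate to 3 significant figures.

R ≈ 7.11 mm/hr

Column moisture flux per unit crosswind length is F = V × PW.
Inflow: F_in = 16.5 × 39.4 = 650.1 mm·m/s
Outflow: F_out = 11.2 × 13.6 = 152.32 mm·m/s
Steady-state rate R = (F_in − F_out)/L = (650.1 − 152.32) / 252000 m = 1.975e-03 mm/s.
R = 1.975e-03 × 3600 = 7.11 mm/hr.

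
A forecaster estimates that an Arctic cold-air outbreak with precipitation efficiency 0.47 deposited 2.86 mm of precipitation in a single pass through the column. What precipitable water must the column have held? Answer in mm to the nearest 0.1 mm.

PW = precipitation / ε = 2.86 / 0.47 = 6.1 mm.

PW ≈ 6.1 mm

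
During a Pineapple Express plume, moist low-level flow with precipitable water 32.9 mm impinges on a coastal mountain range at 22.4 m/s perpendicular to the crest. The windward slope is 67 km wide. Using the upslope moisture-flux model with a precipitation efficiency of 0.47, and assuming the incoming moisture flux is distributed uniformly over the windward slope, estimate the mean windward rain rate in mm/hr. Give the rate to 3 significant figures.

Incoming column moisture flux per unit ridge length: F = V × PW = 22.4 × 32.9 = 736.96 mm·m/s.
Spread over the 67 km slope with efficiency ε = 0.47: R = ε·F/W = 0.47 × 736.96 / 67000 m = 5.170e-03 mm/s.
R = 5.170e-03 × 3600 = 18.6 mm/hr.

R ≈ 18.6 mm/hr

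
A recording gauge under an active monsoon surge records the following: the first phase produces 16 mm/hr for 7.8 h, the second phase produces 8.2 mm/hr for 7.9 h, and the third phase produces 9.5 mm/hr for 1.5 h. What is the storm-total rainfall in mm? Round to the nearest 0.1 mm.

total ≈ 203.8 mm

Total = Σ Rᵢ Δtᵢ = 16 × 7.8 + 8.2 × 7.9 + 9.5 × 1.5
      = 124.8 + 64.78 + 14.25 = 203.8 mm.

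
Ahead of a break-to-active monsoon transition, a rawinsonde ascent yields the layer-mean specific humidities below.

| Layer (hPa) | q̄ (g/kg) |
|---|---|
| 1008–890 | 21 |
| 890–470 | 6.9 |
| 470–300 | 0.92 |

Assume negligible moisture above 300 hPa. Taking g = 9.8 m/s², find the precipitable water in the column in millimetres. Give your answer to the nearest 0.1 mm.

PW ≈ 56.5 mm

Precipitable water is the column-integrated vapour mass per unit area: PW = (1/g) Σ q̄ Δp, with q in kg/kg and Δp in Pa (1 kg/m² of water = 1 mm).
Layer 1008–890 hPa: Δp = 118 hPa = 11800 Pa, q̄ = 0.021 kg/kg → 0.021 × 11800 / 9.8 = 25.29 mm
Layer 890–470 hPa: Δp = 420 hPa = 42000 Pa, q̄ = 0.0069 kg/kg → 0.0069 × 42000 / 9.8 = 29.57 mm
Layer 470–300 hPa: Δp = 170 hPa = 17000 Pa, q̄ = 0.00092 kg/kg → 0.00092 × 17000 / 9.8 = 1.60 mm
PW = 25.29 + 29.57 + 1.60 = 56.46 ≈ 56.5 mm.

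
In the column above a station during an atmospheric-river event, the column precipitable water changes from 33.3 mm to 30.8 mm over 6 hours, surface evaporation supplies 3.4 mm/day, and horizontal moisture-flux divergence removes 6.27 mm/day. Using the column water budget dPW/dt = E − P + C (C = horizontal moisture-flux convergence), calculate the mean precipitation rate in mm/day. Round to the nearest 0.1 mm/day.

dPW/dt = (30.8 − 33.3) mm / (6/24 day) = -10.000 mm/day.
P = E + C − dPW/dt = 3.4 + (-6.27) − (-10.000) = 7.1 mm/day.

P ≈ 7.1 mm/day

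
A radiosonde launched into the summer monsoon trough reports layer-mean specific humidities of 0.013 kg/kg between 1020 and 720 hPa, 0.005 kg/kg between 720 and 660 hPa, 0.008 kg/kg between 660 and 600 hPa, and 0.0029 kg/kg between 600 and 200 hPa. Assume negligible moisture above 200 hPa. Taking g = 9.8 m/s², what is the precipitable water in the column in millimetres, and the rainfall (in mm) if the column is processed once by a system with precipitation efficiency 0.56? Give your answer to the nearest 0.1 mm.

Precipitable water is the column-integrated vapour mass per unit area: PW = (1/g) Σ q̄ Δp, with q in kg/kg and Δp in Pa (1 kg/m² of water = 1 mm).
Layer 1020–720 hPa: Δp = 300 hPa = 30000 Pa, q̄ = 0.013 kg/kg → 0.013 × 30000 / 9.8 = 39.80 mm
Layer 720–660 hPa: Δp = 60 hPa = 6000 Pa, q̄ = 0.005 kg/kg → 0.005 × 6000 / 9.8 = 3.06 mm
Layer 660–600 hPa: Δp = 60 hPa = 6000 Pa, q̄ = 0.008 kg/kg → 0.008 × 6000 / 9.8 = 4.90 mm
Layer 600–200 hPa: Δp = 400 hPa = 40000 Pa, q̄ = 0.0029 kg/kg → 0.0029 × 40000 / 9.8 = 11.84 mm
PW = 39.80 + 3.06 + 4.90 + 11.84 = 59.60 ≈ 59.6 mm.
Rainfall = ε × PW = 0.56 × 59.6 = 33.4 mm.

PW ≈ 59.6 mm; rainfall ≈ 33.4 mm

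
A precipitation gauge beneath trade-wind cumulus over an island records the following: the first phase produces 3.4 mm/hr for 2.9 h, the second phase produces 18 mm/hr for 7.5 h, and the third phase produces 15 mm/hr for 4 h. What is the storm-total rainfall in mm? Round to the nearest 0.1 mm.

Total = Σ Rᵢ Δtᵢ = 3.4 × 2.9 + 18 × 7.5 + 15 × 4
      = 9.86 + 135 + 60 = 204.9 mm.

total ≈ 204.9 mm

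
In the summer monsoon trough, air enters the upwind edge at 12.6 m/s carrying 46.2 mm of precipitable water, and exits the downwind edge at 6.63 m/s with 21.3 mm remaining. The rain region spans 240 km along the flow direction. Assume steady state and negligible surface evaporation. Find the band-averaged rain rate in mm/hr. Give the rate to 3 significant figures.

R ≈ 6.61 mm/hr

Column moisture flux per unit crosswind length is F = V × PW.
Inflow: F_in = 12.6 × 46.2 = 582.12 mm·m/s
Outflow: F_out = 6.63 × 21.3 = 141.219 mm·m/s
Steady-state rate R = (F_in − F_out)/L = (582.12 − 141.219) / 240000 m = 1.837e-03 mm/s.
R = 1.837e-03 × 3600 = 6.61 mm/hr.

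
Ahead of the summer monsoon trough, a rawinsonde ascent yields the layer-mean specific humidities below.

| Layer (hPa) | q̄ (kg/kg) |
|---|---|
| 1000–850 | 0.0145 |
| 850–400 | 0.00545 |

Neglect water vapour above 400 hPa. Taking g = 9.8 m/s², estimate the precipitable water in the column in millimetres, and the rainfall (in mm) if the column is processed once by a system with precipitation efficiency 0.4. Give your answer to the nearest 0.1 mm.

PW ≈ 47.2 mm; rainfall ≈ 18.9 mm

Precipitable water is the column-integrated vapour mass per unit area: PW = (1/g) Σ q̄ Δp, with q in kg/kg and Δp in Pa (1 kg/m² of water = 1 mm).
Layer 1000–850 hPa: Δp = 150 hPa = 15000 Pa, q̄ = 0.0145 kg/kg → 0.0145 × 15000 / 9.8 = 22.19 mm
Layer 850–400 hPa: Δp = 450 hPa = 45000 Pa, q̄ = 0.00545 kg/kg → 0.00545 × 45000 / 9.8 = 25.03 mm
PW = 22.19 + 25.03 = 47.22 ≈ 47.2 mm.
Rainfall = ε × PW = 0.4 × 47.2 = 18.9 mm.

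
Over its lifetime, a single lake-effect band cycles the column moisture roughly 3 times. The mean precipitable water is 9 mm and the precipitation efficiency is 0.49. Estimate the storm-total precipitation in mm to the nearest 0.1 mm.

Each cycle deposits ε × PW = 0.49 × 9 = 4.41 mm.
Over 3 cycles: 3 × 4.41 = 13.2 mm.

precipitation ≈ 13.2 mm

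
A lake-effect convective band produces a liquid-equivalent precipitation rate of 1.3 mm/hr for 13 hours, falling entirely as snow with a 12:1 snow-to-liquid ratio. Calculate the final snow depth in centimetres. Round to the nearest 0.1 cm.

Liquid-equivalent depth = 1.3 × 13 = 16.9 mm.
Snow depth = 16.9 mm × 12 = 202.8 mm = 20.3 cm.

snow depth ≈ 20.3 cm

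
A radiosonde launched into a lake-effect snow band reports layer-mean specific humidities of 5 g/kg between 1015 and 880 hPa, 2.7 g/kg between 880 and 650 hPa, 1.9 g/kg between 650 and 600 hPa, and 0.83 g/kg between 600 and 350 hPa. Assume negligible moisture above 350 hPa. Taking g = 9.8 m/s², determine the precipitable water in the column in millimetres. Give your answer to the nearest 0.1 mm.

Precipitable water is the column-integrated vapour mass per unit area: PW = (1/g) Σ q̄ Δp, with q in kg/kg and Δp in Pa (1 kg/m² of water = 1 mm).
Layer 1015–880 hPa: Δp = 135 hPa = 13500 Pa, q̄ = 0.005 kg/kg → 0.005 × 13500 / 9.8 = 6.89 mm
Layer 880–650 hPa: Δp = 230 hPa = 23000 Pa, q̄ = 0.0027 kg/kg → 0.0027 × 23000 / 9.8 = 6.34 mm
Layer 650–600 hPa: Δp = 50 hPa = 5000 Pa, q̄ = 0.0019 kg/kg → 0.0019 × 5000 / 9.8 = 0.97 mm
Layer 600–350 hPa: Δp = 250 hPa = 25000 Pa, q̄ = 0.00083 kg/kg → 0.00083 × 25000 / 9.8 = 2.12 mm
PW = 6.89 + 6.34 + 0.97 + 2.12 = 16.32 ≈ 16.3 mm.

PW ≈ 16.3 mm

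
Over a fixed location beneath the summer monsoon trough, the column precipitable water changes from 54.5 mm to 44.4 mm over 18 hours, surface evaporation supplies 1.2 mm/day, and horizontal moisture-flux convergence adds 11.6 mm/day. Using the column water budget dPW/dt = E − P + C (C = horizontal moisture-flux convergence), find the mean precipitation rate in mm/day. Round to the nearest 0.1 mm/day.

P ≈ 26.3 mm/day

dPW/dt = (44.4 − 54.5) mm / (18/24 day) = -13.467 mm/day.
P = E + C − dPW/dt = 1.2 + (11.6) − (-13.467) = 26.3 mm/day.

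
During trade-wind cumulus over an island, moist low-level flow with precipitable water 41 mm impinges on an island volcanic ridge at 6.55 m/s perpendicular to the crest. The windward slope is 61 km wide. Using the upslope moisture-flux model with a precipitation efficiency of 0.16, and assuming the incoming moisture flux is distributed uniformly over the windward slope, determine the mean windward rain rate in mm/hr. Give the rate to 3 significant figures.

R ≈ 2.54 mm/hr

Incoming column moisture flux per unit ridge length: F = V × PW = 6.55 × 41 = 268.55 mm·m/s.
Spread over the 61 km slope with efficiency ε = 0.16: R = ε·F/W = 0.16 × 268.55 / 61000 m = 7.044e-04 mm/s.
R = 7.044e-04 × 3600 = 2.54 mm/hr.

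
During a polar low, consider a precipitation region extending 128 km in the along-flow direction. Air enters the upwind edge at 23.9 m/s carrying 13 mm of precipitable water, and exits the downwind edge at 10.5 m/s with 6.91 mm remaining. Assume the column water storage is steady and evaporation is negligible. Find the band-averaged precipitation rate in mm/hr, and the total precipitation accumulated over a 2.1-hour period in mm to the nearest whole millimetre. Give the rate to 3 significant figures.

R ≈ 6.70 mm/hr; total ≈ 14 mm

Column moisture flux per unit crosswind length is F = V × PW.
Inflow: F_in = 23.9 × 13 = 310.7 mm·m/s
Outflow: F_out = 10.5 × 6.91 = 72.555 mm·m/s
Steady-state rate R = (F_in − F_out)/L = (310.7 − 72.555) / 128000 m = 1.861e-03 mm/s.
R = 1.861e-03 × 3600 = 6.70 mm/hr.
Over 2.1 h: total = 6.70 × 2.1 = 14.07 ≈ 14 mm.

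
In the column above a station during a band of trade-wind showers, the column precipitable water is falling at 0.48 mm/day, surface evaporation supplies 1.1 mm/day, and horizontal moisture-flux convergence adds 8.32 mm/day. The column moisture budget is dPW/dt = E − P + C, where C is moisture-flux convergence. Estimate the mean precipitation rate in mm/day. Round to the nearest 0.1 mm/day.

P ≈ 9.9 mm/day

dPW/dt = -0.48 mm/day.
P = E + C − dPW/dt = 1.1 + (8.32) − (-0.48) = 9.9 mm/day.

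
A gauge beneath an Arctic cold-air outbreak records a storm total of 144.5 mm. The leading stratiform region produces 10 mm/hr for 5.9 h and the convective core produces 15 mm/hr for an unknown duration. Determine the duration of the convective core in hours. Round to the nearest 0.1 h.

duration ≈ 5.7 h

Known phases: 10 × 5.9 = 59 mm.
Remaining depth = 144.5 − 59 = 85.5 mm.
Duration = 85.5 / 15 = 5.7 h.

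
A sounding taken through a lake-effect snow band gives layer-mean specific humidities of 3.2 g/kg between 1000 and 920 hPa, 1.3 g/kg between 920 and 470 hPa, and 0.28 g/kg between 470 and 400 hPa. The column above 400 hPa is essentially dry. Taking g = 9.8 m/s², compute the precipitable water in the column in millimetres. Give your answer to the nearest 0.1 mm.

PW ≈ 8.8 mm

Precipitable water is the column-integrated vapour mass per unit area: PW = (1/g) Σ q̄ Δp, with q in kg/kg and Δp in Pa (1 kg/m² of water = 1 mm).
Layer 1000–920 hPa: Δp = 80 hPa = 8000 Pa, q̄ = 0.0032 kg/kg → 0.0032 × 8000 / 9.8 = 2.61 mm
Layer 920–470 hPa: Δp = 450 hPa = 45000 Pa, q̄ = 0.0013 kg/kg → 0.0013 × 45000 / 9.8 = 5.97 mm
Layer 470–400 hPa: Δp = 70 hPa = 7000 Pa, q̄ = 0.00028 kg/kg → 0.00028 × 7000 / 9.8 = 0.20 mm
PW = 2.61 + 5.97 + 0.20 = 8.78 ≈ 8.8 mm.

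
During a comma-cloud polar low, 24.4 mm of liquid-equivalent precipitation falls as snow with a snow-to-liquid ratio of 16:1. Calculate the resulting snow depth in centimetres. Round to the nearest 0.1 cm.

Snow depth = liquid × ratio = 24.4 mm × 16 = 390.4 mm = 39.0 cm.

snow depth ≈ 39.0 cm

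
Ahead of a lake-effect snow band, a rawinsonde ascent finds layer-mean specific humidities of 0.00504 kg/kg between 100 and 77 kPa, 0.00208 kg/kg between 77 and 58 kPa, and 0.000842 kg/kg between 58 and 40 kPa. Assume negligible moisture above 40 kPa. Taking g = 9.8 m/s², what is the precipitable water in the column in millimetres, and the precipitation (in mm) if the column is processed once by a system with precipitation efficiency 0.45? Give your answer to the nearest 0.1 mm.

PW ≈ 17.4 mm; precipitation ≈ 7.8 mm

Precipitable water is the column-integrated vapour mass per unit area: PW = (1/g) Σ q̄ Δp, with q in kg/kg and Δp in Pa (1 kg/m² of water = 1 mm).
Layer 100–77 kPa: Δp = 230 hPa = 23000 Pa, q̄ = 0.00504 kg/kg → 0.00504 × 23000 / 9.8 = 11.83 mm
Layer 77–58 kPa: Δp = 190 hPa = 19000 Pa, q̄ = 0.00208 kg/kg → 0.00208 × 19000 / 9.8 = 4.03 mm
Layer 58–40 kPa: Δp = 180 hPa = 18000 Pa, q̄ = 0.000842 kg/kg → 0.000842 × 18000 / 9.8 = 1.55 mm
PW = 11.83 + 4.03 + 1.55 = 17.41 ≈ 17.4 mm.
Precipitation = ε × PW = 0.45 × 17.4 = 7.8 mm.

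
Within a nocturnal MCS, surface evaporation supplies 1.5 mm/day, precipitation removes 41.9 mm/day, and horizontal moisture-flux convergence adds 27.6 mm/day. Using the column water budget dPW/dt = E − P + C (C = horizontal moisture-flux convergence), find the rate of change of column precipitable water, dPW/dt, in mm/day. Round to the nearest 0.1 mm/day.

dPW/dt ≈ -12.8 mm/day

dPW/dt = E − P + C = 1.5 − 41.9 + (27.6) = -12.8 mm/day.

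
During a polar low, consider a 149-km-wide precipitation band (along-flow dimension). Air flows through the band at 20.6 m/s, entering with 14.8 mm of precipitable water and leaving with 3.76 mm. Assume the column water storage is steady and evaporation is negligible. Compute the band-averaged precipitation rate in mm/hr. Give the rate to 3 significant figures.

Column moisture flux per unit crosswind length is F = V × PW.
Inflow: F_in = 20.6 × 14.8 = 304.88 mm·m/s
Outflow: F_out = 20.6 × 3.76 = 77.456 mm·m/s
Steady-state rate R = (F_in − F_out)/L = (304.88 − 77.456) / 149000 m = 1.526e-03 mm/s.
R = 1.526e-03 × 3600 = 5.49 mm/hr.

R ≈ 5.49 mm/hr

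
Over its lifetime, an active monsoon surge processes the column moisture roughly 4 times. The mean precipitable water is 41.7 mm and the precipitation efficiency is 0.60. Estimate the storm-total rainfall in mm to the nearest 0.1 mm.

Each cycle deposits ε × PW = 0.60 × 41.7 = 25.02 mm.
Over 4 cycles: 4 × 25.02 = 100.1 mm.

rainfall ≈ 100.1 mm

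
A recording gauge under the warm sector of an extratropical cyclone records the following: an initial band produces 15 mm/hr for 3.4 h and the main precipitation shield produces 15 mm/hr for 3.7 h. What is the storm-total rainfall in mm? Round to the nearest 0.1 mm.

Total = Σ Rᵢ Δtᵢ = 15 × 3.4 + 15 × 3.7
      = 51 + 55.5 = 106.5 mm.

total ≈ 106.5 mm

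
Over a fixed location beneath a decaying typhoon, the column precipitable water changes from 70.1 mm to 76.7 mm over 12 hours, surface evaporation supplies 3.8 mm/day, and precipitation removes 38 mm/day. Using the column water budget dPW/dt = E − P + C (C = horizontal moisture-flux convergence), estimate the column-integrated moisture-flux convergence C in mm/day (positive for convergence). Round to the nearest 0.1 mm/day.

C ≈ 47.4 mm/day

dPW/dt = (76.7 − 70.1) mm / (12/24 day) = +13.200 mm/day.
C = dPW/dt − E + P = (+13.200) − 3.8 + 38 = 47.4 mm/day.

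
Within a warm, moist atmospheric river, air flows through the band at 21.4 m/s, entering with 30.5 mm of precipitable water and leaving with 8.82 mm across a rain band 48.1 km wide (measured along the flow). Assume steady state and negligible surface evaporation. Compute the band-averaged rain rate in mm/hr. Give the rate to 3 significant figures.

Column moisture flux per unit crosswind length is F = V × PW.
Inflow: F_in = 21.4 × 30.5 = 652.7 mm·m/s
Outflow: F_out = 21.4 × 8.82 = 188.748 mm·m/s
Steady-state rate R = (F_in − F_out)/L = (652.7 − 188.748) / 48100 m = 9.646e-03 mm/s.
R = 9.646e-03 × 3600 = 34.7 mm/hr.

R ≈ 34.7 mm/hr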